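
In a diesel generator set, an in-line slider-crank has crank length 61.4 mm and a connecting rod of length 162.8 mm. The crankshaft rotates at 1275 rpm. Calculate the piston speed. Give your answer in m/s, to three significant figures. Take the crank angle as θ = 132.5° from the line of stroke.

4.44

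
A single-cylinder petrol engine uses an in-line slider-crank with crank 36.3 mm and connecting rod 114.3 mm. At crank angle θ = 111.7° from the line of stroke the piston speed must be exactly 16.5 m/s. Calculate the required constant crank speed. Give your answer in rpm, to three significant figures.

5330

For an in-line slider-crank, |v_piston| = rω|sinθ|·[1 + r cosθ/√(L² − r² sin²θ)].
With r = 0.0363 m, L = 0.1143 m, θ = 111.7°: the bracketed kinematic factor |dx/dθ| = 0.029582 m.
ω = v/|dx/dθ| = 16.5/0.029582 = 557.76 rad/s.
N = 60ω/(2π) = 5326.2 rpm.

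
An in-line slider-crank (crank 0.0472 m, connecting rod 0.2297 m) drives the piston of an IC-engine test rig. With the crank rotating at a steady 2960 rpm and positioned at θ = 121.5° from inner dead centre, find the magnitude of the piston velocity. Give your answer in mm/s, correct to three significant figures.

11100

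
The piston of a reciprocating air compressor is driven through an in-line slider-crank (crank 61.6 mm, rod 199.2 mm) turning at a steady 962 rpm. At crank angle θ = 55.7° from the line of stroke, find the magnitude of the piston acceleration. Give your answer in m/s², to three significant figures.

284

ω = 2π·962/60 = 100.7 rad/s
x(θ) = r cosθ + √(L² − r² sin²θ); with ω constant, a = ω²·d²x/dθ².
d²x/dθ² = −r cosθ − r²(cos2θ)/√u − r⁴ sin²2θ/(4u^{3/2}),  u = L² − r² sin²θ = 0.0370911 m².
Substituting r = 0.0616 m, L = 0.1992 m, θ = 55.7°: d²x/dθ² = -0.027961 m.
a = ω²·d²x/dθ² = (100.7)²·(-0.027961) = -283.77 m/s²;  |a| = 283.77 m/s².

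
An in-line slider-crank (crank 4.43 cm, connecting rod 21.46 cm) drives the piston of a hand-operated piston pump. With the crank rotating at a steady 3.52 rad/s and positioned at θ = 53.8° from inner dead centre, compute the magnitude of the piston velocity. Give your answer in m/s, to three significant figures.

0.141

ω = 3.52 rad/s
For an in-line slider-crank, x = r cosθ + √(L² − r² sin²θ), so v = −rω sinθ·[1 + r cosθ/√(L² − r² sin²θ)].
With r = 0.0443 m, L = 0.2146 m, θ = 53.8°: √(L² − r² sin²θ) = 0.2116 m.
v = −0.0443·3.52·0.80696·[1 + 0.0443·0.59061/0.2116] = -0.14139 m/s.
|v| = 0.14139 m/s.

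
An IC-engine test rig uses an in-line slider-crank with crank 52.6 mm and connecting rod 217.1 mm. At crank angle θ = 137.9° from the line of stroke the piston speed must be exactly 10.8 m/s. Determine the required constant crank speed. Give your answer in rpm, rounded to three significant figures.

For an in-line slider-crank, |v_piston| = rω|sinθ|·[1 + r cosθ/√(L² − r² sin²θ)].
With r = 0.0526 m, L = 0.2171 m, θ = 137.9°: the bracketed kinematic factor |dx/dθ| = 0.02884 m.
ω = v/|dx/dθ| = 10.8/0.02884 = 374.48 rad/s.
N = 60ω/(2π) = 3576.1 rpm.

3580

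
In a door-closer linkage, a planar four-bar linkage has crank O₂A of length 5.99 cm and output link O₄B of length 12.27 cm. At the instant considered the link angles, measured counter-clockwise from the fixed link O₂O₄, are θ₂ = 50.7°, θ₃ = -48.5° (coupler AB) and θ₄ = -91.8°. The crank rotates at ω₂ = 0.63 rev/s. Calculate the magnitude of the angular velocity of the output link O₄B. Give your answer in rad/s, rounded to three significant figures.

ω₂ = 3.958 rad/s (from 0.63 rev/s).
Differentiating the loop-closure r₂e^{iθ₂}+r₃e^{iθ₃}=r₁+r₄e^{iθ₄} gives r₂ω₂e^{iθ₂}+r₃ω₃e^{iθ₃}=r₄ω₄e^{iθ₄}.
Eliminating the other unknown: ω₄ = r₂ω₂ sin(θ₂−θ₃) / [r₄ sin(θ₄−θ₃)].
Numerator sine = +0.98714; denominator sine = -0.68582.
Result = 0.0599·3.958·(+0.98714) / (0.1227·(-0.68582)) = -2.7814 rad/s; magnitude 2.7814 rad/s.

2.78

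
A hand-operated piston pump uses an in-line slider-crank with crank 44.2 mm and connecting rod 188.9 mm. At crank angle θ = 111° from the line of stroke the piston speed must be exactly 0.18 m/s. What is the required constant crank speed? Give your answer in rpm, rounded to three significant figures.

45.6

For an in-line slider-crank, |v_piston| = rω|sinθ|·[1 + r cosθ/√(L² − r² sin²θ)].
With r = 0.0442 m, L = 0.1889 m, θ = 111°: the bracketed kinematic factor |dx/dθ| = 0.037718 m.
ω = v/|dx/dθ| = 0.18/0.037718 = 4.7722 rad/s.
N = 60ω/(2π) = 45.571 rpm.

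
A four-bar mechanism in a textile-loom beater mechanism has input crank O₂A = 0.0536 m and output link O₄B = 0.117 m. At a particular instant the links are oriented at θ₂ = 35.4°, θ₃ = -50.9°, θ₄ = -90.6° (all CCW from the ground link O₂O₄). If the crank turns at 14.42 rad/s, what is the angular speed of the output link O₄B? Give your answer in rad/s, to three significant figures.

ω₂ = 14.42 rad/s
Differentiating the loop-closure r₂e^{iθ₂}+r₃e^{iθ₃}=r₁+r₄e^{iθ₄} gives r₂ω₂e^{iθ₂}+r₃ω₃e^{iθ₃}=r₄ω₄e^{iθ₄}.
Eliminating the other unknown: ω₄ = r₂ω₂ sin(θ₂−θ₃) / [r₄ sin(θ₄−θ₃)].
Numerator sine = +0.99792; denominator sine = -0.63877.
Result = 0.0536·14.42·(+0.99792) / (0.117·(-0.63877)) = -10.32 rad/s; magnitude 10.32 rad/s.

10.3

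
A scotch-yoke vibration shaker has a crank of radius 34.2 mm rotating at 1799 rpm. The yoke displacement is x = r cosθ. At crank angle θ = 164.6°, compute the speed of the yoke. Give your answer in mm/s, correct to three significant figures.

1710

ω = 188.4 rad/s (from 1799 rpm).
x = r cosθ ⇒ ẋ = −rω sinθ.
|v| = rω|sinθ| = 0.0342·188.4·|sin 164.6°| = 1.711 m/s = 1711 mm/s.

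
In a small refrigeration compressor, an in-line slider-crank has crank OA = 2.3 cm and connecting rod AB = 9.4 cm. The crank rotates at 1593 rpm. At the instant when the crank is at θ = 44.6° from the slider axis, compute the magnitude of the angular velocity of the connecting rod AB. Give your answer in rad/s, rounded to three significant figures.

29.5

ω = 166.8 rad/s (converted from 1593 rpm).
The rod makes angle φ with the slider axis where L sinφ = r sinθ; differentiating, L cosφ·φ̇ = r ω cosθ.
L cosφ = √(L² − r² sin²θ) = 0.092602 m.
|ω_rod| = r ω |cosθ| / √(L² − r² sin²θ) = 0.023·166.8·0.71203/0.092602 = 29.502 rad/s.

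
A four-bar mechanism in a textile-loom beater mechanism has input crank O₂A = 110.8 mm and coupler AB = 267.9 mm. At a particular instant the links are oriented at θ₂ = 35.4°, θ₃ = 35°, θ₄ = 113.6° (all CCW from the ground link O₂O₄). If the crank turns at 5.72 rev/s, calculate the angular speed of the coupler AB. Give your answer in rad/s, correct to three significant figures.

14.8

ω₂ = 35.94 rad/s (from 5.72 rev/s).
Differentiating the loop-closure r₂e^{iθ₂}+r₃e^{iθ₃}=r₁+r₄e^{iθ₄} gives r₂ω₂e^{iθ₂}+r₃ω₃e^{iθ₃}=r₄ω₄e^{iθ₄}.
Eliminating the other unknown: ω₃ = r₂ω₂ sin(θ₄−θ₂) / [r₃ sin(θ₃−θ₄)].
Numerator sine = +0.97887; denominator sine = -0.98027.
Result = 0.1108·35.94·(+0.97887) / (0.2679·(-0.98027)) = -14.843 rad/s; magnitude 14.843 rad/s.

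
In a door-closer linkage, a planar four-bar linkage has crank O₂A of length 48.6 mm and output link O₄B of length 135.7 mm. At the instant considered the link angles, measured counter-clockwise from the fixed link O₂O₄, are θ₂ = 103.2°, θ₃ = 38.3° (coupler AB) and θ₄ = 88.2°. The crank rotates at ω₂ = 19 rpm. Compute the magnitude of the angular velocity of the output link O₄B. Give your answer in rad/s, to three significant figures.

0.844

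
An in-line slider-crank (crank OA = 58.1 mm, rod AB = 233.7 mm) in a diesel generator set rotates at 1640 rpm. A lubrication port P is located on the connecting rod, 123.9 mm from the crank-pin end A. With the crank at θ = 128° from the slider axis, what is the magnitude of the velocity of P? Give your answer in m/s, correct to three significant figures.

ω = 171.7 rad/s.  Crank-pin speed |V_A| = rω = 9.9781 m/s, perpendicular to OA.
Rod angle: sinφ = −(r/L) sinθ ⇒ φ = -11.298°; ω_rod = −rω cosθ/√(L²−r²sin²θ) = +26.806 rad/s.
V_P = V_A + ω_rod × AP, with AP = 0.1239 m along the rod.
Components: V_Px = −rω sinθ − a·ω_rod·sinφ = -7.2122 m/s;  V_Py = rω cosθ + a·ω_rod·cosφ = -2.8863 m/s.
|V_P| = √(V_Px² + V_Py²) = 7.7683 m/s.

7.77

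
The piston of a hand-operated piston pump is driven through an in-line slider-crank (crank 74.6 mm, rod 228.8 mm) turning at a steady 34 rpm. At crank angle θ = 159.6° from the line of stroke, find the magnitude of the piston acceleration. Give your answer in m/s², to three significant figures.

ω = 2π·34/60 = 3.56 rad/s
x(θ) = r cosθ + √(L² − r² sin²θ); with ω constant, a = ω²·d²x/dθ².
d²x/dθ² = −r cosθ − r²(cos2θ)/√u − r⁴ sin²2θ/(4u^{3/2}),  u = L² − r² sin²θ = 0.0516733 m².
Substituting r = 0.0746 m, L = 0.2288 m, θ = 159.6°: d²x/dθ² = +0.051107 m.
a = ω²·d²x/dθ² = (3.56)²·(+0.051107) = +0.64788 m/s²;  |a| = 0.64788 m/s².

0.648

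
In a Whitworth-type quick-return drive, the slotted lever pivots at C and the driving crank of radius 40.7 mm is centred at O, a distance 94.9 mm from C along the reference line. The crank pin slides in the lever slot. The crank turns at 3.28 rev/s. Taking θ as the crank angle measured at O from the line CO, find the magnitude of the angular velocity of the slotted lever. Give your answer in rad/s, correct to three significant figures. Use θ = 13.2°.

6.14

ω = 20.61 rad/s (from 3.28 rev/s).
Crank pin A relative to C: A = (d + r cosθ, r sinθ); lever angle φ = atan2(r sinθ, d + r cosθ).
Differentiating tanφ: φ̇ = rω(d cosθ + r)/(d² + r² + 2dr cosθ).
d² + r² + 2dr cosθ = |CA|² = 0.0181833 m²;  d cosθ + r = +0.13309 m.
|ω_lever| = |0.0407·20.61·+0.13309| / 0.0181833 = 6.1395 rad/s.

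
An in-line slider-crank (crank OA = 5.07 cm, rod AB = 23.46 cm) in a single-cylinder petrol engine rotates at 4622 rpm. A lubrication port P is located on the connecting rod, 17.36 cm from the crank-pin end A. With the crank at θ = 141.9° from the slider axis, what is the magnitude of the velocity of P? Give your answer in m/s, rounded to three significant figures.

14.1

ω = 484 rad/s.  Crank-pin speed |V_A| = rω = 24.54 m/s, perpendicular to OA.
Rod angle: sinφ = −(r/L) sinθ ⇒ φ = -7.663°; ω_rod = −rω cosθ/√(L²−r²sin²θ) = +83.056 rad/s.
V_P = V_A + ω_rod × AP, with AP = 0.1736 m along the rod.
Components: V_Px = −rω sinθ − a·ω_rod·sinφ = -13.219 m/s;  V_Py = rω cosθ + a·ω_rod·cosφ = -5.0212 m/s.
|V_P| = √(V_Px² + V_Py²) = 14.141 m/s.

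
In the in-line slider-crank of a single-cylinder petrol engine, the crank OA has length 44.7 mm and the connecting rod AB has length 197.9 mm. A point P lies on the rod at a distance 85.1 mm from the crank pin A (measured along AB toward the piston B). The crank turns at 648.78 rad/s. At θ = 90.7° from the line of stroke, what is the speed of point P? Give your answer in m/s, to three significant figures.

29.0

ω = 648.8 rad/s.  Crank-pin speed |V_A| = rω = 29 m/s, perpendicular to OA.
Rod angle: sinφ = −(r/L) sinθ ⇒ φ = -13.053°; ω_rod = −rω cosθ/√(L²−r²sin²θ) = +1.8378 rad/s.
V_P = V_A + ω_rod × AP, with AP = 0.0851 m along the rod.
Components: V_Px = −rω sinθ − a·ω_rod·sinφ = -28.963 m/s;  V_Py = rω cosθ + a·ω_rod·cosφ = -0.20194 m/s.
|V_P| = √(V_Px² + V_Py²) = 28.964 m/s.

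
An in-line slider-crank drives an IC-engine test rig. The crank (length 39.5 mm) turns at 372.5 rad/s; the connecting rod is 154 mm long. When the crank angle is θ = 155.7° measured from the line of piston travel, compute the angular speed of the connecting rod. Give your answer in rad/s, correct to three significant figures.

87.6

ω = 372.5 rad/s
The rod makes angle φ with the slider axis where L sinφ = r sinθ; differentiating, L cosφ·φ̇ = r ω cosθ.
L cosφ = √(L² − r² sin²θ) = 0.15314 m.
|ω_rod| = r ω |cosθ| / √(L² − r² sin²θ) = 0.0395·372.5·0.91140/0.15314 = 87.568 rad/s.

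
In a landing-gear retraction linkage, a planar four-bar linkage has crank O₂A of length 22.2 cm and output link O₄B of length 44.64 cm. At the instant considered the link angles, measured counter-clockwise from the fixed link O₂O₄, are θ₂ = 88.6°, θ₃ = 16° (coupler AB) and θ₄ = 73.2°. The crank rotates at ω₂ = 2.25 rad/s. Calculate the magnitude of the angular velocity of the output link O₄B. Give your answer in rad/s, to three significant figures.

ω₂ = 2.25 rad/s
Differentiating the loop-closure r₂e^{iθ₂}+r₃e^{iθ₃}=r₁+r₄e^{iθ₄} gives r₂ω₂e^{iθ₂}+r₃ω₃e^{iθ₃}=r₄ω₄e^{iθ₄}.
Eliminating the other unknown: ω₄ = r₂ω₂ sin(θ₂−θ₃) / [r₄ sin(θ₄−θ₃)].
Numerator sine = +0.95424; denominator sine = +0.84057.
Result = 0.222·2.25·(+0.95424) / (0.4464·(+0.84057)) = +1.2703 rad/s; magnitude 1.2703 rad/s.

1.27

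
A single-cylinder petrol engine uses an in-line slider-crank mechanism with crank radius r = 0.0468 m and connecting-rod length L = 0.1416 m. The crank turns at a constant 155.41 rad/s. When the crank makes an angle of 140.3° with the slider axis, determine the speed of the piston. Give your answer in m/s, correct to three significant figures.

ω = 155.4 rad/s
For an in-line slider-crank, x = r cosθ + √(L² − r² sin²θ), so v = −rω sinθ·[1 + r cosθ/√(L² − r² sin²θ)].
With r = 0.0468 m, L = 0.1416 m, θ = 140.3°: √(L² − r² sin²θ) = 0.13841 m.
v = −0.0468·155.4·0.63877·[1 + 0.0468·-0.76940/0.13841] = -3.4372 m/s.
|v| = 3.4372 m/s.

3.44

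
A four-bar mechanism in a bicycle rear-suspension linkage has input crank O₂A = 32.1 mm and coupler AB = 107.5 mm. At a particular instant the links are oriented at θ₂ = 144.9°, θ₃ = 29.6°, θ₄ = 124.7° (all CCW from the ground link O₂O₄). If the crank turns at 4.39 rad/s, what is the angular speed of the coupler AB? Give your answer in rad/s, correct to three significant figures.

ω₂ = 4.39 rad/s
Differentiating the loop-closure r₂e^{iθ₂}+r₃e^{iθ₃}=r₁+r₄e^{iθ₄} gives r₂ω₂e^{iθ₂}+r₃ω₃e^{iθ₃}=r₄ω₄e^{iθ₄}.
Eliminating the other unknown: ω₃ = r₂ω₂ sin(θ₄−θ₂) / [r₃ sin(θ₃−θ₄)].
Numerator sine = -0.34530; denominator sine = -0.99604.
Result = 0.0321·4.39·(-0.34530) / (0.1075·(-0.99604)) = +0.45444 rad/s; magnitude 0.45444 rad/s.

0.454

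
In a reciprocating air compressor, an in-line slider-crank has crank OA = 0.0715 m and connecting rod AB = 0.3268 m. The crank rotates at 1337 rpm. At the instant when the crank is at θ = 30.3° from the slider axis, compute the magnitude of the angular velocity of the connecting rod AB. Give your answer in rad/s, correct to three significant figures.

26.6

ω = 140 rad/s (converted from 1337 rpm).
The rod makes angle φ with the slider axis where L sinφ = r sinθ; differentiating, L cosφ·φ̇ = r ω cosθ.
L cosφ = √(L² − r² sin²θ) = 0.3248 m.
|ω_rod| = r ω |cosθ| / √(L² − r² sin²θ) = 0.0715·140·0.86340/0.3248 = 26.611 rad/s.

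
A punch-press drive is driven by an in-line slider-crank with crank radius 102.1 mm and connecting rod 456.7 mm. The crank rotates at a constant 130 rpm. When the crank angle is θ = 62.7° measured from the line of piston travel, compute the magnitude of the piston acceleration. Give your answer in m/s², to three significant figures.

ω = 2π·130/60 = 13.61 rad/s
x(θ) = r cosθ + √(L² − r² sin²θ); with ω constant, a = ω²·d²x/dθ².
d²x/dθ² = −r cosθ − r²(cos2θ)/√u − r⁴ sin²2θ/(4u^{3/2}),  u = L² − r² sin²θ = 0.200343 m².
Substituting r = 0.1021 m, L = 0.4567 m, θ = 62.7°: d²x/dθ² = -0.033538 m.
a = ω²·d²x/dθ² = (13.61)²·(-0.033538) = -6.2156 m/s²;  |a| = 6.2156 m/s².

6.22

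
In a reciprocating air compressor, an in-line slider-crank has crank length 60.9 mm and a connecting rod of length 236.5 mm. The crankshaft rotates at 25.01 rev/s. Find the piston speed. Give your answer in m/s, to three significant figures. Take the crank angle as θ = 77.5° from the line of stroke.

ω = 2π·25 = 157.1 rad/s
For an in-line slider-crank, x = r cosθ + √(L² − r² sin²θ), so v = −rω sinθ·[1 + r cosθ/√(L² − r² sin²θ)].
With r = 0.0609 m, L = 0.2365 m, θ = 77.5°: √(L² − r² sin²θ) = 0.2289 m.
v = −0.0609·157.1·0.97630·[1 + 0.0609·0.21644/0.2289] = -9.8811 m/s.
|v| = 9.8811 m/s.

9.88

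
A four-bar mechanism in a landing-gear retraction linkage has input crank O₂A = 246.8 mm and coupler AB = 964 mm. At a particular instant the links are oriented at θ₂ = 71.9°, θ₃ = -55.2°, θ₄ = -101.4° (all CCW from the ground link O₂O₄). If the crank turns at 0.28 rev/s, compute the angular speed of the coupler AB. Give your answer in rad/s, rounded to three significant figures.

ω₂ = 1.759 rad/s (from 0.28 rev/s).
Differentiating the loop-closure r₂e^{iθ₂}+r₃e^{iθ₃}=r₁+r₄e^{iθ₄} gives r₂ω₂e^{iθ₂}+r₃ω₃e^{iθ₃}=r₄ω₄e^{iθ₄}.
Eliminating the other unknown: ω₃ = r₂ω₂ sin(θ₄−θ₂) / [r₃ sin(θ₃−θ₄)].
Numerator sine = -0.11667; denominator sine = +0.72176.
Result = 0.2468·1.759·(-0.11667) / (0.964·(+0.72176)) = -0.072807 rad/s; magnitude 0.072807 rad/s.

0.0728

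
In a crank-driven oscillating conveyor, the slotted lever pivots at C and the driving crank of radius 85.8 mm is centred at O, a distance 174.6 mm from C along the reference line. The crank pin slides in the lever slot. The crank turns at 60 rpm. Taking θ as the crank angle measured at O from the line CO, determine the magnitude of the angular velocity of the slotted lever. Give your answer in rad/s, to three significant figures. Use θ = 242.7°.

ω = 6.283 rad/s (from 60 rpm).
Crank pin A relative to C: A = (d + r cosθ, r sinθ); lever angle φ = atan2(r sinθ, d + r cosθ).
Differentiating tanφ: φ̇ = rω(d cosθ + r)/(d² + r² + 2dr cosθ).
d² + r² + 2dr cosθ = |CA|² = 0.024105 m²;  d cosθ + r = +0.0057198 m.
|ω_lever| = |0.0858·6.283·+0.0057198| / 0.024105 = 0.12792 rad/s.

0.128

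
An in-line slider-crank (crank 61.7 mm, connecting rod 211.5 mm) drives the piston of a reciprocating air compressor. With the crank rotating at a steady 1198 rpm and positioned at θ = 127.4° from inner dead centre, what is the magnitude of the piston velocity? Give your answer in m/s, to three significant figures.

5.03

ω = 2π·1198/60 = 125.5 rad/s
For an in-line slider-crank, x = r cosθ + √(L² − r² sin²θ), so v = −rω sinθ·[1 + r cosθ/√(L² − r² sin²θ)].
With r = 0.0617 m, L = 0.2115 m, θ = 127.4°: √(L² − r² sin²θ) = 0.20574 m.
v = −0.0617·125.5·0.79441·[1 + 0.0617·-0.60738/0.20574] = -5.0291 m/s.
|v| = 5.0291 m/s.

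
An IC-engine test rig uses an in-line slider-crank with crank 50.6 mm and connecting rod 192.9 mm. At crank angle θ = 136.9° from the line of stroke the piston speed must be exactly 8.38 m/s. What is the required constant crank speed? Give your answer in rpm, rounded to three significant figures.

For an in-line slider-crank, |v_piston| = rω|sinθ|·[1 + r cosθ/√(L² − r² sin²θ)].
With r = 0.0506 m, L = 0.1929 m, θ = 136.9°: the bracketed kinematic factor |dx/dθ| = 0.027843 m.
ω = v/|dx/dθ| = 8.38/0.027843 = 300.98 rad/s.
N = 60ω/(2π) = 2874.1 rpm.

2870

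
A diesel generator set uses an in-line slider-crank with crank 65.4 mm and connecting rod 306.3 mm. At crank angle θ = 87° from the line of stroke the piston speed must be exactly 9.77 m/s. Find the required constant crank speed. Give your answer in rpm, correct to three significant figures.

For an in-line slider-crank, |v_piston| = rω|sinθ|·[1 + r cosθ/√(L² − r² sin²θ)].
With r = 0.0654 m, L = 0.3063 m, θ = 87°: the bracketed kinematic factor |dx/dθ| = 0.066057 m.
ω = v/|dx/dθ| = 9.77/0.066057 = 147.9 rad/s.
N = 60ω/(2π) = 1412.4 rpm.

1410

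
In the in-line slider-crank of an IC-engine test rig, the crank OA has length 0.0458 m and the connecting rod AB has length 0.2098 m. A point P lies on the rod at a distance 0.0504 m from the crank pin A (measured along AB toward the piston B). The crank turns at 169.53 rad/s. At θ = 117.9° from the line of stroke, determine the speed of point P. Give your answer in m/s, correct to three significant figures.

ω = 169.5 rad/s.  Crank-pin speed |V_A| = rω = 7.7645 m/s, perpendicular to OA.
Rod angle: sinφ = −(r/L) sinθ ⇒ φ = -11.124°; ω_rod = −rω cosθ/√(L²−r²sin²θ) = +17.649 rad/s.
V_P = V_A + ω_rod × AP, with AP = 0.0504 m along the rod.
Components: V_Px = −rω sinθ − a·ω_rod·sinφ = -6.6904 m/s;  V_Py = rω cosθ + a·ω_rod·cosφ = -2.7604 m/s.
|V_P| = √(V_Px² + V_Py²) = 7.2375 m/s.

7.24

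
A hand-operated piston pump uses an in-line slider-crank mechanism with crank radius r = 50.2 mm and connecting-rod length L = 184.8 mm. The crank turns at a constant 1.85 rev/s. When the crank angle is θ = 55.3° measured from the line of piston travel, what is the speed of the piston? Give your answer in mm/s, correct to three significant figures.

556

ω = 2π·1.85 = 11.62 rad/s
For an in-line slider-crank, x = r cosθ + √(L² − r² sin²θ), so v = −rω sinθ·[1 + r cosθ/√(L² − r² sin²θ)].
With r = 0.0502 m, L = 0.1848 m, θ = 55.3°: √(L² − r² sin²θ) = 0.18013 m.
v = −0.0502·11.62·0.82214·[1 + 0.0502·0.56928/0.18013] = -0.55585 m/s.
|v| = 0.55585 m/s = 555.85 mm/s.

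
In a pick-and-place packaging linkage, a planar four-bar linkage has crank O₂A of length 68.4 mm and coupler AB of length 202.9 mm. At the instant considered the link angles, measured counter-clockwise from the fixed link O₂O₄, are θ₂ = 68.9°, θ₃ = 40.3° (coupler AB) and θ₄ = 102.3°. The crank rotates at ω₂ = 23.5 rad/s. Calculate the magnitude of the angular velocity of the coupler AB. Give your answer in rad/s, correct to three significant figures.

4.94

ω₂ = 23.5 rad/s
Differentiating the loop-closure r₂e^{iθ₂}+r₃e^{iθ₃}=r₁+r₄e^{iθ₄} gives r₂ω₂e^{iθ₂}+r₃ω₃e^{iθ₃}=r₄ω₄e^{iθ₄}.
Eliminating the other unknown: ω₃ = r₂ω₂ sin(θ₄−θ₂) / [r₃ sin(θ₃−θ₄)].
Numerator sine = +0.55048; denominator sine = -0.88295.
Result = 0.0684·23.5·(+0.55048) / (0.2029·(-0.88295)) = -4.9391 rad/s; magnitude 4.9391 rad/s.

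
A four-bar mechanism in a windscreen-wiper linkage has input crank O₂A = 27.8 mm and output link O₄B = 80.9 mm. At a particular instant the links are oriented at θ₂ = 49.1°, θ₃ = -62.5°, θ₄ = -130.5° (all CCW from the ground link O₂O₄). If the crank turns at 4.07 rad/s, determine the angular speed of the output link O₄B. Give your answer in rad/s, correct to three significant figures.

1.40

ω₂ = 4.07 rad/s
Differentiating the loop-closure r₂e^{iθ₂}+r₃e^{iθ₃}=r₁+r₄e^{iθ₄} gives r₂ω₂e^{iθ₂}+r₃ω₃e^{iθ₃}=r₄ω₄e^{iθ₄}.
Eliminating the other unknown: ω₄ = r₂ω₂ sin(θ₂−θ₃) / [r₄ sin(θ₄−θ₃)].
Numerator sine = +0.92978; denominator sine = -0.92718.
Result = 0.0278·4.07·(+0.92978) / (0.0809·(-0.92718)) = -1.4025 rad/s; magnitude 1.4025 rad/s.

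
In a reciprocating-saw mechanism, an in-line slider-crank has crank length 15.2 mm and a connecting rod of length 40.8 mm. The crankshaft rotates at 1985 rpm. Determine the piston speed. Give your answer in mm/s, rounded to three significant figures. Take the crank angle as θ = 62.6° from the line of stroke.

3310

ω = 2π·1985/60 = 207.9 rad/s
For an in-line slider-crank, x = r cosθ + √(L² − r² sin²θ), so v = −rω sinθ·[1 + r cosθ/√(L² − r² sin²θ)].
With r = 0.0152 m, L = 0.0408 m, θ = 62.6°: √(L² − r² sin²θ) = 0.038504 m.
v = −0.0152·207.9·0.88782·[1 + 0.0152·0.46020/0.038504] = -3.3148 m/s.
|v| = 3.3148 m/s = 3314.8 mm/s.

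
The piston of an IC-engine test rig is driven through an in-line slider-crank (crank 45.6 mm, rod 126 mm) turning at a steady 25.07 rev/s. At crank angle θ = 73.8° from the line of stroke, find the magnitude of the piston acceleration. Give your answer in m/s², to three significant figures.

48.4

ω = 2π·25.1 = 157.5 rad/s
x(θ) = r cosθ + √(L² − r² sin²θ); with ω constant, a = ω²·d²x/dθ².
d²x/dθ² = −r cosθ − r²(cos2θ)/√u − r⁴ sin²2θ/(4u^{3/2}),  u = L² − r² sin²θ = 0.0139585 m².
Substituting r = 0.0456 m, L = 0.126 m, θ = 73.8°: d²x/dθ² = +0.0019499 m.
a = ω²·d²x/dθ² = (157.5)²·(+0.0019499) = +48.382 m/s²;  |a| = 48.382 m/s².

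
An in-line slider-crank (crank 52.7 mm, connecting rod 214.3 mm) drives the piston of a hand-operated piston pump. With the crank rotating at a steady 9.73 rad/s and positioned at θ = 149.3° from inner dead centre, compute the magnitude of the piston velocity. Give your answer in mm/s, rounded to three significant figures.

ω = 9.73 rad/s
For an in-line slider-crank, x = r cosθ + √(L² − r² sin²θ), so v = −rω sinθ·[1 + r cosθ/√(L² − r² sin²θ)].
With r = 0.0527 m, L = 0.2143 m, θ = 149.3°: √(L² − r² sin²θ) = 0.2126 m.
v = −0.0527·9.73·0.51054·[1 + 0.0527·-0.85985/0.2126] = -0.20599 m/s.
|v| = 0.20599 m/s = 205.99 mm/s.

206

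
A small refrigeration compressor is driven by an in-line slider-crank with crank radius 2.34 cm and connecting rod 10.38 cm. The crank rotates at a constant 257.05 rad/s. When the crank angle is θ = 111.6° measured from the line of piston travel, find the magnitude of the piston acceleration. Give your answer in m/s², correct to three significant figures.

827

ω = 257.1 rad/s
x(θ) = r cosθ + √(L² − r² sin²θ); with ω constant, a = ω²·d²x/dθ².
d²x/dθ² = −r cosθ − r²(cos2θ)/√u − r⁴ sin²2θ/(4u^{3/2}),  u = L² − r² sin²θ = 0.0103011 m².
Substituting r = 0.0234 m, L = 0.1038 m, θ = 111.6°: d²x/dθ² = +0.012513 m.
a = ω²·d²x/dθ² = (257.1)²·(+0.012513) = +826.81 m/s²;  |a| = 826.81 m/s².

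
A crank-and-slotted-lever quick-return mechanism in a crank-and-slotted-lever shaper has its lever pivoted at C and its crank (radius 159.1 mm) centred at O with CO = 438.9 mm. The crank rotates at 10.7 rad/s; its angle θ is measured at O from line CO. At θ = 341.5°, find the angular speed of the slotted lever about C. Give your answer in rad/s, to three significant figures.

2.80

ω = 10.7 rad/s
Crank pin A relative to C: A = (d + r cosθ, r sinθ); lever angle φ = atan2(r sinθ, d + r cosθ).
Differentiating tanφ: φ̇ = rω(d cosθ + r)/(d² + r² + 2dr cosθ).
d² + r² + 2dr cosθ = |CA|² = 0.350387 m²;  d cosθ + r = +0.57532 m.
|ω_lever| = |0.1591·10.7·+0.57532| / 0.350387 = 2.7952 rad/s.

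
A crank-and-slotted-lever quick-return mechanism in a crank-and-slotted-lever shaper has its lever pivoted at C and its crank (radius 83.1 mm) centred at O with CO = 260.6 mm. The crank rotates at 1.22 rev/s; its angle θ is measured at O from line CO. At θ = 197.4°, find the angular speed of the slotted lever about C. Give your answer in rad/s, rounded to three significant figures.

3.15

ω = 7.665 rad/s (from 1.22 rev/s).
Crank pin A relative to C: A = (d + r cosθ, r sinθ); lever angle φ = atan2(r sinθ, d + r cosθ).
Differentiating tanφ: φ̇ = rω(d cosθ + r)/(d² + r² + 2dr cosθ).
d² + r² + 2dr cosθ = |CA|² = 0.0334882 m²;  d cosθ + r = -0.16558 m.
|ω_lever| = |0.0831·7.665·-0.16558| / 0.0334882 = 3.1495 rad/s.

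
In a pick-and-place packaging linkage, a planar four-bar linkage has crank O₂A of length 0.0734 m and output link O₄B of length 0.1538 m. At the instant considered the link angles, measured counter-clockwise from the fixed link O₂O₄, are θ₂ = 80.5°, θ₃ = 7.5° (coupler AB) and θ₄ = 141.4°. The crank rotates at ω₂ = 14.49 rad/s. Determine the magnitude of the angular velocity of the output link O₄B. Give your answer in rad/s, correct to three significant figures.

ω₂ = 14.49 rad/s
Differentiating the loop-closure r₂e^{iθ₂}+r₃e^{iθ₃}=r₁+r₄e^{iθ₄} gives r₂ω₂e^{iθ₂}+r₃ω₃e^{iθ₃}=r₄ω₄e^{iθ₄}.
Eliminating the other unknown: ω₄ = r₂ω₂ sin(θ₂−θ₃) / [r₄ sin(θ₄−θ₃)].
Numerator sine = +0.95630; denominator sine = +0.72055.
Result = 0.0734·14.49·(+0.95630) / (0.1538·(+0.72055)) = +9.1778 rad/s; magnitude 9.1778 rad/s.

9.18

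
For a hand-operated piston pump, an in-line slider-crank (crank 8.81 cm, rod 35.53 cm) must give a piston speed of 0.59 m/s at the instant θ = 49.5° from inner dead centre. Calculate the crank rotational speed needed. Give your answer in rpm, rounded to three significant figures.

For an in-line slider-crank, |v_piston| = rω|sinθ|·[1 + r cosθ/√(L² − r² sin²θ)].
With r = 0.0881 m, L = 0.3553 m, θ = 49.5°: the bracketed kinematic factor |dx/dθ| = 0.077977 m.
ω = v/|dx/dθ| = 0.59/0.077977 = 7.5663 rad/s.
N = 60ω/(2π) = 72.253 rpm.

72.3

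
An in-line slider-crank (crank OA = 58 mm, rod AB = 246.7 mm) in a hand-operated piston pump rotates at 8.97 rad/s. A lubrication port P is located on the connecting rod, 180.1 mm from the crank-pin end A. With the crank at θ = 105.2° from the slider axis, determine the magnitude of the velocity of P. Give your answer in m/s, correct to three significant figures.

0.480

ω = 8.97 rad/s.  Crank-pin speed |V_A| = rω = 0.52026 m/s, perpendicular to OA.
Rod angle: sinφ = −(r/L) sinθ ⇒ φ = -13.113°; ω_rod = −rω cosθ/√(L²−r²sin²θ) = +0.56773 rad/s.
V_P = V_A + ω_rod × AP, with AP = 0.1801 m along the rod.
Components: V_Px = −rω sinθ − a·ω_rod·sinφ = -0.47886 m/s;  V_Py = rω cosθ + a·ω_rod·cosφ = -0.036825 m/s.
|V_P| = √(V_Px² + V_Py²) = 0.48028 m/s.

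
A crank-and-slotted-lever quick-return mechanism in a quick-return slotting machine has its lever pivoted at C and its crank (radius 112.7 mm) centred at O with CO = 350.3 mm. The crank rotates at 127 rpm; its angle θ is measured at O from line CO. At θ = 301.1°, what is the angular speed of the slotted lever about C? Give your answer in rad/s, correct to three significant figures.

2.50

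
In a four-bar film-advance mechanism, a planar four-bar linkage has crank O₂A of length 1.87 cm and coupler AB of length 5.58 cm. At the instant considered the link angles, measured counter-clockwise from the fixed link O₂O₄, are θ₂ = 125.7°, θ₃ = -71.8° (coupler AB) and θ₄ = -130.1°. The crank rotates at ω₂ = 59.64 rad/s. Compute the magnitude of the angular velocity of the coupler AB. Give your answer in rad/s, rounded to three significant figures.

ω₂ = 59.64 rad/s
Differentiating the loop-closure r₂e^{iθ₂}+r₃e^{iθ₃}=r₁+r₄e^{iθ₄} gives r₂ω₂e^{iθ₂}+r₃ω₃e^{iθ₃}=r₄ω₄e^{iθ₄}.
Eliminating the other unknown: ω₃ = r₂ω₂ sin(θ₄−θ₂) / [r₃ sin(θ₃−θ₄)].
Numerator sine = +0.96945; denominator sine = +0.85081.
Result = 0.0187·59.64·(+0.96945) / (0.0558·(+0.85081)) = +22.774 rad/s; magnitude 22.774 rad/s.

22.8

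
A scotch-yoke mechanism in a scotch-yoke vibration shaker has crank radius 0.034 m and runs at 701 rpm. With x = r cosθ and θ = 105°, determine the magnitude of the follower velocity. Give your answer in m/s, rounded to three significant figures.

ω = 73.41 rad/s (from 701 rpm).
x = r cosθ ⇒ ẋ = −rω sinθ.
|v| = rω|sinθ| = 0.034·73.41·|sin 105°| = 2.4108 m/s.

2.41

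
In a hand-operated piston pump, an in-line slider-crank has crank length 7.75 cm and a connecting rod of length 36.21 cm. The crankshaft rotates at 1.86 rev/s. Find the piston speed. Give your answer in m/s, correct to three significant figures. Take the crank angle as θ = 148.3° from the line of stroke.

ω = 2π·1.86 = 11.69 rad/s
For an in-line slider-crank, x = r cosθ + √(L² − r² sin²θ), so v = −rω sinθ·[1 + r cosθ/√(L² − r² sin²θ)].
With r = 0.0775 m, L = 0.3621 m, θ = 148.3°: √(L² − r² sin²θ) = 0.3598 m.
v = −0.0775·11.69·0.52547·[1 + 0.0775·-0.85081/0.3598] = -0.38871 m/s.
|v| = 0.38871 m/s.

0.389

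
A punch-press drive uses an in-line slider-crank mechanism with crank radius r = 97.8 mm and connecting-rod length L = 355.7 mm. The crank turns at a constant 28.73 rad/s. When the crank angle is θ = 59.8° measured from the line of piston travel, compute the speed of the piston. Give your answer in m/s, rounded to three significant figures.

ω = 28.73 rad/s
For an in-line slider-crank, x = r cosθ + √(L² − r² sin²θ), so v = −rω sinθ·[1 + r cosθ/√(L² − r² sin²θ)].
With r = 0.0978 m, L = 0.3557 m, θ = 59.8°: √(L² − r² sin²θ) = 0.34551 m.
v = −0.0978·28.73·0.86427·[1 + 0.0978·0.50302/0.34551] = -2.7742 m/s.
|v| = 2.7742 m/s.

2.77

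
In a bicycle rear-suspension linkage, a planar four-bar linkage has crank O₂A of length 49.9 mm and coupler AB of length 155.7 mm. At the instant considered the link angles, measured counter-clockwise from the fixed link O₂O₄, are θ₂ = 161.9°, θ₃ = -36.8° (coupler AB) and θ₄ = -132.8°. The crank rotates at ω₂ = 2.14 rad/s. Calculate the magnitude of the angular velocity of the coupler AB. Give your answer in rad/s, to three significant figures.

ω₂ = 2.14 rad/s
Differentiating the loop-closure r₂e^{iθ₂}+r₃e^{iθ₃}=r₁+r₄e^{iθ₄} gives r₂ω₂e^{iθ₂}+r₃ω₃e^{iθ₃}=r₄ω₄e^{iθ₄}.
Eliminating the other unknown: ω₃ = r₂ω₂ sin(θ₄−θ₂) / [r₃ sin(θ₃−θ₄)].
Numerator sine = +0.90851; denominator sine = +0.99452.
Result = 0.0499·2.14·(+0.90851) / (0.1557·(+0.99452)) = +0.62653 rad/s; magnitude 0.62653 rad/s.

0.627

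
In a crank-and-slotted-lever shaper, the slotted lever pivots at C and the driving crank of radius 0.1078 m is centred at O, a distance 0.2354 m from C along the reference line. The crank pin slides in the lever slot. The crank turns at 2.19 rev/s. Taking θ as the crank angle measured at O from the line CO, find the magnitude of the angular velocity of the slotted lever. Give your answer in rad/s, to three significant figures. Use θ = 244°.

0.153

ω = 13.76 rad/s (from 2.19 rev/s).
Crank pin A relative to C: A = (d + r cosθ, r sinθ); lever angle φ = atan2(r sinθ, d + r cosθ).
Differentiating tanφ: φ̇ = rω(d cosθ + r)/(d² + r² + 2dr cosθ).
d² + r² + 2dr cosθ = |CA|² = 0.0447857 m²;  d cosθ + r = +0.0046074 m.
|ω_lever| = |0.1078·13.76·+0.0046074| / 0.0447857 = 0.1526 rad/s.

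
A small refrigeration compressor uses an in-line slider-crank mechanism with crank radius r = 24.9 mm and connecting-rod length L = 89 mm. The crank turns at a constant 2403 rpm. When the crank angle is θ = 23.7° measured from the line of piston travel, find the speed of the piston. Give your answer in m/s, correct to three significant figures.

ω = 2π·2403/60 = 251.6 rad/s
For an in-line slider-crank, x = r cosθ + √(L² − r² sin²θ), so v = −rω sinθ·[1 + r cosθ/√(L² − r² sin²θ)].
With r = 0.0249 m, L = 0.089 m, θ = 23.7°: √(L² − r² sin²θ) = 0.088435 m.
v = −0.0249·251.6·0.40195·[1 + 0.0249·0.91566/0.088435] = -3.1679 m/s.
|v| = 3.1679 m/s.

3.17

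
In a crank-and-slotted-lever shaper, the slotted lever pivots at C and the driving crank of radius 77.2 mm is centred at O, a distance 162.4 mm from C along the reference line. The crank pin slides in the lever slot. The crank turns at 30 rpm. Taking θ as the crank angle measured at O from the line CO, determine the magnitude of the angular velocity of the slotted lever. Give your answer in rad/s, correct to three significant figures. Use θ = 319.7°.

ω = 3.142 rad/s (from 30 rpm).
Crank pin A relative to C: A = (d + r cosθ, r sinθ); lever angle φ = atan2(r sinθ, d + r cosθ).
Differentiating tanφ: φ̇ = rω(d cosθ + r)/(d² + r² + 2dr cosθ).
d² + r² + 2dr cosθ = |CA|² = 0.0514572 m²;  d cosθ + r = +0.20106 m.
|ω_lever| = |0.0772·3.142·+0.20106| / 0.0514572 = 0.94764 rad/s.

0.948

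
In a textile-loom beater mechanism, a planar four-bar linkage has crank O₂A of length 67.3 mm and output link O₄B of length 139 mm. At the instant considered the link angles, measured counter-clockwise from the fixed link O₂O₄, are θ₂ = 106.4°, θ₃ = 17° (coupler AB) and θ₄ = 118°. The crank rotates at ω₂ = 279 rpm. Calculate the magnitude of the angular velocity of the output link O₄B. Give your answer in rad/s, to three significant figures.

14.4

ω₂ = 29.22 rad/s (from 279 rpm).
Differentiating the loop-closure r₂e^{iθ₂}+r₃e^{iθ₃}=r₁+r₄e^{iθ₄} gives r₂ω₂e^{iθ₂}+r₃ω₃e^{iθ₃}=r₄ω₄e^{iθ₄}.
Eliminating the other unknown: ω₄ = r₂ω₂ sin(θ₂−θ₃) / [r₄ sin(θ₄−θ₃)].
Numerator sine = +0.99995; denominator sine = +0.98163.
Result = 0.0673·29.22·(+0.99995) / (0.139·(+0.98163)) = +14.41 rad/s; magnitude 14.41 rad/s.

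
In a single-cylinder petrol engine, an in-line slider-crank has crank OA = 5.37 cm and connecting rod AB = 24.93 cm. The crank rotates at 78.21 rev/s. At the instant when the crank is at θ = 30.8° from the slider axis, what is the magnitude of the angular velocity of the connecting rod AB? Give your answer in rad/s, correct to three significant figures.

91.5

ω = 491.4 rad/s (converted from 78.21 rev/s).
The rod makes angle φ with the slider axis where L sinφ = r sinθ; differentiating, L cosφ·φ̇ = r ω cosθ.
L cosφ = √(L² − r² sin²θ) = 0.24778 m.
|ω_rod| = r ω |cosθ| / √(L² − r² sin²θ) = 0.0537·491.4·0.85896/0.24778 = 91.48 rad/s.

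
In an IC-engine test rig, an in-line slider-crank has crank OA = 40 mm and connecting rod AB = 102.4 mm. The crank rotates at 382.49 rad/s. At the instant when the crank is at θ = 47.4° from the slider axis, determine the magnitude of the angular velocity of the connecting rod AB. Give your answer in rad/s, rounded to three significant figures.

ω = 382.5 rad/s
The rod makes angle φ with the slider axis where L sinφ = r sinθ; differentiating, L cosφ·φ̇ = r ω cosθ.
L cosφ = √(L² − r² sin²θ) = 0.098076 m.
|ω_rod| = r ω |cosθ| / √(L² − r² sin²θ) = 0.04·382.5·0.67688/0.098076 = 105.59 rad/s.

106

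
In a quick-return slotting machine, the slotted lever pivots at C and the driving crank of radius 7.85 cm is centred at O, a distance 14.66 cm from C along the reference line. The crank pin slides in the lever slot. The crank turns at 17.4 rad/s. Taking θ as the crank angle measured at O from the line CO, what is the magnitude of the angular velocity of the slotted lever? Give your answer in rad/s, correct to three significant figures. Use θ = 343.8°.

6.02

ω = 17.4 rad/s
Crank pin A relative to C: A = (d + r cosθ, r sinθ); lever angle φ = atan2(r sinθ, d + r cosθ).
Differentiating tanφ: φ̇ = rω(d cosθ + r)/(d² + r² + 2dr cosθ).
d² + r² + 2dr cosθ = |CA|² = 0.0497561 m²;  d cosθ + r = +0.21928 m.
|ω_lever| = |0.0785·17.4·+0.21928| / 0.0497561 = 6.0196 rad/s.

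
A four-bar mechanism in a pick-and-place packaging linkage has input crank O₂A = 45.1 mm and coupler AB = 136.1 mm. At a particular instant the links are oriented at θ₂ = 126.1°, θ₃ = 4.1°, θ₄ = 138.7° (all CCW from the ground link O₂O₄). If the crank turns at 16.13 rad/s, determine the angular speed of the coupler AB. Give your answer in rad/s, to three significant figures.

1.64

ω₂ = 16.13 rad/s
Differentiating the loop-closure r₂e^{iθ₂}+r₃e^{iθ₃}=r₁+r₄e^{iθ₄} gives r₂ω₂e^{iθ₂}+r₃ω₃e^{iθ₃}=r₄ω₄e^{iθ₄}.
Eliminating the other unknown: ω₃ = r₂ω₂ sin(θ₄−θ₂) / [r₃ sin(θ₃−θ₄)].
Numerator sine = +0.21814; denominator sine = -0.71203.
Result = 0.0451·16.13·(+0.21814) / (0.1361·(-0.71203)) = -1.6376 rad/s; magnitude 1.6376 rad/s.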